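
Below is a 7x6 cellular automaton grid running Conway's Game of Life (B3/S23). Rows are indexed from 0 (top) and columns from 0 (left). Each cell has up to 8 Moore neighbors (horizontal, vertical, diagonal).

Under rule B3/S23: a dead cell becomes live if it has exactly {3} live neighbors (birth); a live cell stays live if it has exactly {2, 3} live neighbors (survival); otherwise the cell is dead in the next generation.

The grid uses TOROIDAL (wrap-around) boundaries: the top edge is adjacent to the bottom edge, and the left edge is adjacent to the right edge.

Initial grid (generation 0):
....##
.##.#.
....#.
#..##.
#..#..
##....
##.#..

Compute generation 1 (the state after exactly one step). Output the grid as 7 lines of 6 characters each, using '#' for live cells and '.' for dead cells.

Simulating step by step:
Generation 0 (given above): 16 live cells
Generation 1: 16 live cells
(generation 1 grid is the final answer)

Answer: ....##
....#.
.##.#.
...##.
#.###.
.....#
.##.#.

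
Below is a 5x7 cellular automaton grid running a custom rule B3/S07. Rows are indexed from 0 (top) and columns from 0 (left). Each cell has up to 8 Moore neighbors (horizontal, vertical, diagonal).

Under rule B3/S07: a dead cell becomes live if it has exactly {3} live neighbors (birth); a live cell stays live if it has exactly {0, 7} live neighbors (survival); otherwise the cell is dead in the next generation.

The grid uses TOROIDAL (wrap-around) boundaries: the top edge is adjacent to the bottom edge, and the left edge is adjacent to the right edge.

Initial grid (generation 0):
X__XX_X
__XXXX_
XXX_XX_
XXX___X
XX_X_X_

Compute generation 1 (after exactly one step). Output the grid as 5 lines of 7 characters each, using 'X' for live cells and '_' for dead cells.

Simulating step by step:
Generation 0 (given above): 21 live cells
Generation 1: 1 live cells
(generation 1 grid is the final answer)

Answer: _______
_______
_______
_X_____
_______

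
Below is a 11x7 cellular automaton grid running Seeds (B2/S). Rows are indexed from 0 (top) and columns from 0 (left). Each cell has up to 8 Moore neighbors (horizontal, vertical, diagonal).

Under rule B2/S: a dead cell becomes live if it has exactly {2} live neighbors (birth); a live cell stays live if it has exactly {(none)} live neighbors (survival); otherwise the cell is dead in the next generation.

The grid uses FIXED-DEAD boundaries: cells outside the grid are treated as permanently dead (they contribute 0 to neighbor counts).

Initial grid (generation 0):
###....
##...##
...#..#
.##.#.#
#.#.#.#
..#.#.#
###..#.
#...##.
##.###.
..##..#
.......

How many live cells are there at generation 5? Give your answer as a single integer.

Answer: 15

Derivation:
Simulating step by step:
Generation 0 (given above): 35 live cells
Generation 1: 8 live cells
.....##
...##..
.......
#......
.......
.......
.......
.......
.......
#......
..##...
Generation 2: 8 live cells
...#...
......#
...##..
.......
.......
.......
.......
.......
.......
.###...
.#.....
Generation 3: 10 live cells
.......
..#..#.
.....#.
...##..
.......
.......
.......
.......
.#.#...
#......
#..#...
Generation 4: 13 live cells
.......
....#.#
..#...#
.....#.
...##..
.......
.......
..#....
#.#....
...##..
.#.....
Generation 5: 15 live cells
.....#.
...#...
...##..
..#...#
.....#.
...##..
.......
...#...
....#..
#......
..###..
Population at generation 5: 15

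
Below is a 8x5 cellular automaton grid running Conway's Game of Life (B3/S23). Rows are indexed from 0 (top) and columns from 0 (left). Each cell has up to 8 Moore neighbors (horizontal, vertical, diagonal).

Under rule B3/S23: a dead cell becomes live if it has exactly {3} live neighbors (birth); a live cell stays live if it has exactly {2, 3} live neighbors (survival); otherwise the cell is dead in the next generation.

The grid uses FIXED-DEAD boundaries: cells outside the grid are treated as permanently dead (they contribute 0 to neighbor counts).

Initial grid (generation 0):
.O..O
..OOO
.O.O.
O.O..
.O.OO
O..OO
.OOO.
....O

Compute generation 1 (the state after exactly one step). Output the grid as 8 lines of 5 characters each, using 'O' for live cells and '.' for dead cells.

Simulating step by step:
Generation 0 (given above): 19 live cells
Generation 1: 16 live cells
(generation 1 grid is the final answer)

Answer: ..O.O
.O..O
.O..O
O...O
OO..O
O....
.OO..
..OO.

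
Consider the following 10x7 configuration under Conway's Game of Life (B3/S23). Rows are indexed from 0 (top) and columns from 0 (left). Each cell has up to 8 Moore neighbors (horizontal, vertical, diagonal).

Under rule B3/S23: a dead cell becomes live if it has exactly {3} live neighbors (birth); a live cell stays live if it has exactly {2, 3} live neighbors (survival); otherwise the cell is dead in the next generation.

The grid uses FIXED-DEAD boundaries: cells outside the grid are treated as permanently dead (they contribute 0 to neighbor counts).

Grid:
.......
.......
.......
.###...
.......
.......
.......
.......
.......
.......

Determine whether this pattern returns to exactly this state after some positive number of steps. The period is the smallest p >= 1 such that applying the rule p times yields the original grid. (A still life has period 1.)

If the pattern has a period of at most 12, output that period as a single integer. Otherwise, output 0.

Simulating and comparing each generation to the original:
Gen 0 (original, given above): 3 live cells
Gen 1: 3 live cells, differs from original
Gen 2: 3 live cells, MATCHES original -> period = 2

Answer: 2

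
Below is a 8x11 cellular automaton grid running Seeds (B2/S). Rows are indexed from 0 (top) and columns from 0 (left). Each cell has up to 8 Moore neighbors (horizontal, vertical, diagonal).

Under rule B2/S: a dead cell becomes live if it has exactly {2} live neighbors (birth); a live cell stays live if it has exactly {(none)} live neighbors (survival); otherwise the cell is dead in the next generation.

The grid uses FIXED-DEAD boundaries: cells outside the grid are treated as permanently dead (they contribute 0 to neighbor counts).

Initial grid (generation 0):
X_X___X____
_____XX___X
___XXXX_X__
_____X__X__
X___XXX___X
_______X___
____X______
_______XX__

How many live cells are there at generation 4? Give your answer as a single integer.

Simulating step by step:
Generation 0 (given above): 22 live cells
Generation 1: 9 live cells
_X_____X___
_XX______X_
___________
___________
________XX_
___X_______
______X____
___________
Generation 2: 11 live cells
X_______X__
X_______X__
_XX________
________XX_
___________
_______XXX_
___________
___________
Generation 3: 13 live cells
_X_____X_X_
__X____X_X_
X______X___
_XX________
__________X
___________
_______X_X_
___________
Generation 4: 15 live cells
__X___X___X
X_________X
___X__X____
X__________
_XX________
________XXX
________X__
________X__
Population at generation 4: 15

Answer: 15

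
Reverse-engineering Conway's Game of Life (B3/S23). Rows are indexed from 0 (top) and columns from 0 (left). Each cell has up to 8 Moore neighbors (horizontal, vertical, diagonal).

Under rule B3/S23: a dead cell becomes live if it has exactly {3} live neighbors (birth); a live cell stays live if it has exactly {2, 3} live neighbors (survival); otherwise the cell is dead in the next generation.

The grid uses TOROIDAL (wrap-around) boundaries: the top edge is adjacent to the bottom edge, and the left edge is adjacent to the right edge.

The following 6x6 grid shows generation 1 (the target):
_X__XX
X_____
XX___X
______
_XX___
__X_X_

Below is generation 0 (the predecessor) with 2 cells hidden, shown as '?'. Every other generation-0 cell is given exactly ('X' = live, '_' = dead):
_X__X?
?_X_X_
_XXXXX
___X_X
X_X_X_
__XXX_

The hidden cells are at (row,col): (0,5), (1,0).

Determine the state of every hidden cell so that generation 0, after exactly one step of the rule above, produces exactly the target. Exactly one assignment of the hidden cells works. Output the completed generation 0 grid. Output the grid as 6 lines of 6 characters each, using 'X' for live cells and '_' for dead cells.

Answer: _X__X_
__X_X_
_XXXXX
___X_X
X_X_X_
__XXX_

Derivation:
Hidden generation-0 cells (in order): (0,5), (1,0).
A hidden cell only influences target cells in its own 3x3 neighborhood. Try each of the 2^2 = 4 assignments, step the completed generation 0 forward once under B3/S23, and compare with the target:
  (0,5)=_ (1,0)=_ -> step reproduces the target at every cell -> ACCEPT
  (0,5)=_ (1,0)=X -> step gives (0,5)='_' but target has 'X' -> reject
  (0,5)=X (1,0)=_ -> step gives (0,4)='_' but target has 'X' -> reject
  (0,5)=X (1,0)=X -> step gives (0,0)='X' but target has '_' -> reject
Unique solution: (0,5)=dead, (1,0)=dead.
Check: live-neighbor counts of every cell in the completed generation 0:
124633
344644
324553
445564
133644
243534
Applying B3/S23 to generation 0 with these counts gives:
_X__XX
X_____
XX___X
______
_XX___
__X_X_
which matches the target exactly.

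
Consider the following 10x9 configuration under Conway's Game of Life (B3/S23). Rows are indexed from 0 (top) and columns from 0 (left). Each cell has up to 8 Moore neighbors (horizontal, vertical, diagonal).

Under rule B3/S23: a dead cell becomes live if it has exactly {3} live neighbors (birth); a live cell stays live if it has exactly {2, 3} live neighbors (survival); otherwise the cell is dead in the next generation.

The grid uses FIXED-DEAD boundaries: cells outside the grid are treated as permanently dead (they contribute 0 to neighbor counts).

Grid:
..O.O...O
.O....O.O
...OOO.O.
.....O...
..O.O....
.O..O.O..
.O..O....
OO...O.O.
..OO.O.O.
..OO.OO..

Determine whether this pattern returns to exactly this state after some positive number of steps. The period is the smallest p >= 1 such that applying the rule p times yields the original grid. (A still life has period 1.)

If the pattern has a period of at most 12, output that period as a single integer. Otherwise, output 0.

Simulating and comparing each generation to the original:
Gen 0 (original, given above): 30 live cells
Gen 1: 29 live cells, differs from original
Gen 2: 25 live cells, differs from original
Gen 3: 33 live cells, differs from original
Gen 4: 25 live cells, differs from original
Gen 5: 29 live cells, differs from original
Gen 6: 24 live cells, differs from original
Gen 7: 24 live cells, differs from original
Gen 8: 27 live cells, differs from original
Gen 9: 36 live cells, differs from original
Gen 10: 25 live cells, differs from original
Gen 11: 32 live cells, differs from original
Gen 12: 24 live cells, differs from original
No period found within 12 steps.

Answer: 0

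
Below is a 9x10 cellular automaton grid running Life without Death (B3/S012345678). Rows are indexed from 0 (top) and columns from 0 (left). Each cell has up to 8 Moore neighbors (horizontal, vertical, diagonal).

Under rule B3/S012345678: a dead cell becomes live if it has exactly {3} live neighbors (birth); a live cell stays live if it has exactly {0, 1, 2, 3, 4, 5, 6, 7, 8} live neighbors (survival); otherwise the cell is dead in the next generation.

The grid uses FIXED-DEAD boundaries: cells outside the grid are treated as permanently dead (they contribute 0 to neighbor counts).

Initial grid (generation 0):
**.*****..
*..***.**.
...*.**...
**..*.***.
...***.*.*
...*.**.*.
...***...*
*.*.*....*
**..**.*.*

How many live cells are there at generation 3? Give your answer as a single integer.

Answer: 66

Derivation:
Simulating step by step:
Generation 0 (given above): 45 live cells
Generation 1: 62 live cells
*********.
**.***.**.
****.**...
***.*.***.
..****.*.*
..**.*****
..*****.**
*.*.*.*..*
**.***.***
Generation 2: 65 live cells
*********.
**.***.**.
****.**...
***.*.***.
..****.*.*
.***.*****
..*****.**
*.*.*.*..*
**********
Generation 3: 66 live cells
*********.
**.***.**.
****.**...
***.*.***.
*.****.*.*
.***.*****
..*****.**
*.*.*.*..*
**********
Population at generation 3: 66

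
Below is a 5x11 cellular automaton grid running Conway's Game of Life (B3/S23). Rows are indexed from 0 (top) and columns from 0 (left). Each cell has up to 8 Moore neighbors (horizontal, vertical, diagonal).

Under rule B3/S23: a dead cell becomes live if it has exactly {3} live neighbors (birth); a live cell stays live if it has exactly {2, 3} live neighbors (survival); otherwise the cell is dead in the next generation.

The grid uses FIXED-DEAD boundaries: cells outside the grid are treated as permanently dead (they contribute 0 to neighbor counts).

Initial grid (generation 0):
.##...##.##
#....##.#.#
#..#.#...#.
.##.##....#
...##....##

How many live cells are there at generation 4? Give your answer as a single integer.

Simulating step by step:
Generation 0 (given above): 24 live cells
Generation 1: 28 live cells
.#...######
#.#.##..#.#
#.##.....##
.##..#....#
..####...##
Generation 2: 22 live cells
.#..#####.#
#.#.##.....
#....#....#
.....#.....
.#####...##
Generation 3: 23 live cells
.#.##.##...
#..#...#.#.
.#...##....
.###.##..##
..####.....
Generation 4: 23 live cells
..###.###..
##.#...##..
##.#.#.####
.#.........
.#...##....
Population at generation 4: 23

Answer: 23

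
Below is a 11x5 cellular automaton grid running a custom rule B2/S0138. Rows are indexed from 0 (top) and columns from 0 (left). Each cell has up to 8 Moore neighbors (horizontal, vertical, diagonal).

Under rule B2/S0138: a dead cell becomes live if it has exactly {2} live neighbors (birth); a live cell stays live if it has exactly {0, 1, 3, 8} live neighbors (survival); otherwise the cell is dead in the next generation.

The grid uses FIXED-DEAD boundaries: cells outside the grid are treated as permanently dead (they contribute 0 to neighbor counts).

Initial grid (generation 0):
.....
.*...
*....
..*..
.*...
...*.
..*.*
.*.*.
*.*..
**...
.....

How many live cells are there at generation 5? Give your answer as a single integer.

Simulating step by step:
Generation 0 (given above): 13 live cells
Generation 1: 23 live cells
.....
**...
*.*..
*.*..
.*.*.
.*..*
.**..
**.**
*.**.
.**..
**...
Generation 2: 14 live cells
**...
.**..
*..*.
..*..
.*..*
.*..*
.....
*....
*....
.....
.*...
Generation 3: 22 live cells
.*...
..**.
*....
*...*
*...*
*****
**...
**...
**...
**...
.*...
Generation 4: 15 live cells
.*.*.
*..*.
*.*.*
...**
*...*
..**.
....*
.....
.....
.....
..*..
Generation 5: 19 live cells
**.**
...*.
*...*
*.*.*
**..*
.***.
..*.*
.....
.....
.....
..*..
Population at generation 5: 19

Answer: 19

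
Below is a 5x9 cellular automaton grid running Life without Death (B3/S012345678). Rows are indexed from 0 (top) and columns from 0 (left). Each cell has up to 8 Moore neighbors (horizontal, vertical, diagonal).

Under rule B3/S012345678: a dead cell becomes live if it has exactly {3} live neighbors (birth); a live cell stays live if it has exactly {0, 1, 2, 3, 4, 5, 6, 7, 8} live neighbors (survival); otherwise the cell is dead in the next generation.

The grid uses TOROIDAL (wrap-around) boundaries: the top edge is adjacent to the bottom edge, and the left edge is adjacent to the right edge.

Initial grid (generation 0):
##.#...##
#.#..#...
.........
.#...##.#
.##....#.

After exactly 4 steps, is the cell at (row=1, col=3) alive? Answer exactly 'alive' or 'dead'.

Answer: dead

Derivation:
Simulating step by step:
Generation 0 (given above): 15 live cells
Generation 1: 23 live cells
##.#..###
#.#..#...
##...##..
###..####
.##....#.
Generation 2: 27 live cells
##.#..###
#.#.##...
##..###..
###..####
.###.#.#.
Generation 3: 27 live cells
##.#..###
#.#.##...
##..###..
###..####
.###.#.#.
Generation 4: 27 live cells
##.#..###
#.#.##...
##..###..
###..####
.###.#.#.

Cell (1,3) at generation 4: 0 -> dead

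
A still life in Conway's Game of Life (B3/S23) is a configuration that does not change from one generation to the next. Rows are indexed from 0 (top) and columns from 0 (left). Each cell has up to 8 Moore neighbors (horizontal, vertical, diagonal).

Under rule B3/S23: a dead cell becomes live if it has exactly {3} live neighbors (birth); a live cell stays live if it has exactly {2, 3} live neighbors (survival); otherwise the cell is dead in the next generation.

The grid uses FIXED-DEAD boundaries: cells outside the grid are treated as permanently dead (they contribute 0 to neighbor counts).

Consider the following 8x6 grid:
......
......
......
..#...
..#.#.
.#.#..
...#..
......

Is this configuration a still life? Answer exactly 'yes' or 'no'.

Answer: no

Derivation:
Compute generation 1 and compare to generation 0 (given above):
Generation 1:
......
......
......
...#..
.##...
...##.
..#...
......
Cell (3,2) differs: gen0=1 vs gen1=0 -> NOT a still life.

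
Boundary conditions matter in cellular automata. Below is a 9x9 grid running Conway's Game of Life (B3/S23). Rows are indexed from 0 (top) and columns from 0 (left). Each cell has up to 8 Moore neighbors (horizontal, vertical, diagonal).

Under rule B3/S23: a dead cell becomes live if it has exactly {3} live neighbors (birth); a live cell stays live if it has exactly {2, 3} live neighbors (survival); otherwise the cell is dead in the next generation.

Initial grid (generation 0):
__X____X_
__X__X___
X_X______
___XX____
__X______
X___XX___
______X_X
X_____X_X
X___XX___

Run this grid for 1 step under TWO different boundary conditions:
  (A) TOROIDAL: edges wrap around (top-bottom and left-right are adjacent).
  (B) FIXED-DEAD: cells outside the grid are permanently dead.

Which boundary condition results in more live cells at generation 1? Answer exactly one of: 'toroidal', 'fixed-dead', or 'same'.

Answer: toroidal

Derivation:
Under TOROIDAL boundary, generation 1:
_X_XXXX__
__XX_____
_XX_X____
_XXX_____
_____X___
_____X___
______X_X
X_____X_X
XX___XXX_
Population = 25

Under FIXED-DEAD boundary, generation 1:
_________
__XX_____
_XX_X____
_XXX_____
_____X___
_____X___
______X__
______X__
_____X___
Population = 13

Comparison: toroidal=25, fixed-dead=13 -> toroidal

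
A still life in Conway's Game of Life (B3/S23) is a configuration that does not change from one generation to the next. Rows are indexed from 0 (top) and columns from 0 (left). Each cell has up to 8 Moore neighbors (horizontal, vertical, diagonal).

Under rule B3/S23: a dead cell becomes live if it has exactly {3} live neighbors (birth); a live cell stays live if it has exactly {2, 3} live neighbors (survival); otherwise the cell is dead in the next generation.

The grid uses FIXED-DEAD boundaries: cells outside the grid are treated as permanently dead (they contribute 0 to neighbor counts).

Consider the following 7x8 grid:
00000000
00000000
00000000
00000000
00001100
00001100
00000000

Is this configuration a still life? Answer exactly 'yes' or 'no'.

Answer: yes

Derivation:
Compute generation 1 and compare to generation 0 (given above):
Generation 1:
00000000
00000000
00000000
00000000
00001100
00001100
00000000
The grids are IDENTICAL -> still life.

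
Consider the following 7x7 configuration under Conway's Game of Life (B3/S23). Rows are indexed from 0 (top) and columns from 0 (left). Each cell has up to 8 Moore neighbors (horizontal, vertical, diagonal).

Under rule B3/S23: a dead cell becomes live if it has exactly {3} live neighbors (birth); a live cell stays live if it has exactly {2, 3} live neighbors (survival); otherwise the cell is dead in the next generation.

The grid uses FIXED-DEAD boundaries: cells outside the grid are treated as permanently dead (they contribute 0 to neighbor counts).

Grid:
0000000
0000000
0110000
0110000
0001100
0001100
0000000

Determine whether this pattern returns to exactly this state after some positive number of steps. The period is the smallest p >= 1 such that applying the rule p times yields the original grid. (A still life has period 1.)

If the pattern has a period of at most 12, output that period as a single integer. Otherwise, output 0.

Simulating and comparing each generation to the original:
Gen 0 (original, given above): 8 live cells
Gen 1: 6 live cells, differs from original
Gen 2: 8 live cells, MATCHES original -> period = 2

Answer: 2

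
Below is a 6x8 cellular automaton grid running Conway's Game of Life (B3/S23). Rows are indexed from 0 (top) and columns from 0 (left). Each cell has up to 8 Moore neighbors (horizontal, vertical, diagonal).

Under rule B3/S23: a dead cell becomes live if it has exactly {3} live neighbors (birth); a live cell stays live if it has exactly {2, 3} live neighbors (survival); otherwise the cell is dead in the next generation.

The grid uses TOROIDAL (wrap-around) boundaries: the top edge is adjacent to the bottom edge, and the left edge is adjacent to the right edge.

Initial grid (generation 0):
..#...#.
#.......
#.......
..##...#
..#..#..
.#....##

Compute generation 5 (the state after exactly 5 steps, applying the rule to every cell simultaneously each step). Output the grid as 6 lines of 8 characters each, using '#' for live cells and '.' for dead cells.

Answer: .....###
........
........
........
....##..
...#..#.

Derivation:
Simulating step by step:
Generation 0 (given above): 12 live cells
Generation 1: 21 live cells
##....#.
.#.....#
##.....#
.###....
####...#
.##..###
Generation 2: 9 live cells
.....#..
..#...#.
.......#
...#....
....#..#
...#.#..
Generation 3: 8 live cells
....###.
......#.
........
........
...##...
.....##.
Generation 4: 7 live cells
....#..#
......#.
........
........
....##..
...#..#.
Generation 5: 7 live cells
(generation 5 grid is the final answer)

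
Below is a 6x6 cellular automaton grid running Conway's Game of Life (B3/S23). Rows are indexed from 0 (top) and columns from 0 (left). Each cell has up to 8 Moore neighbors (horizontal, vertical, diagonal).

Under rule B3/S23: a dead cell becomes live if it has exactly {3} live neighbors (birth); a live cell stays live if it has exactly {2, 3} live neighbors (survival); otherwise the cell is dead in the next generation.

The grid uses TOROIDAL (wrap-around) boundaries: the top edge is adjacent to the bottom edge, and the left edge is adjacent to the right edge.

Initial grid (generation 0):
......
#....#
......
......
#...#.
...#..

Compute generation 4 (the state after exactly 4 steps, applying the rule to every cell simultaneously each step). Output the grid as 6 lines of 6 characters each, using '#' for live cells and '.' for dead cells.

Simulating step by step:
Generation 0 (given above): 5 live cells
Generation 1: 0 live cells
......
......
......
......
......
......
Generation 2: 0 live cells
......
......
......
......
......
......
Generation 3: 0 live cells
......
......
......
......
......
......
Generation 4: 0 live cells
(generation 4 grid is the final answer)

Answer: ......
......
......
......
......
......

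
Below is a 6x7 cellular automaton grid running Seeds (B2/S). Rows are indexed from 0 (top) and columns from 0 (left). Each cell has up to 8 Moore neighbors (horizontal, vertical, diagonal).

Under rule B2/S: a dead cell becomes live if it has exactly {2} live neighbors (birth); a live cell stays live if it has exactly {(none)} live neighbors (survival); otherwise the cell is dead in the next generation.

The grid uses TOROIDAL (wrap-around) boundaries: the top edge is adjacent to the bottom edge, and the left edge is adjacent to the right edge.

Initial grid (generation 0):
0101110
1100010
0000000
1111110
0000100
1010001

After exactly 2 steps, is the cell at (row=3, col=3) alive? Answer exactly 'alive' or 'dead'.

Simulating step by step:
Generation 0 (given above): 17 live cells
Generation 1: 2 live cells
0000000
0001000
0000000
0000001
0000000
0000000
Generation 2: 0 live cells
0000000
0000000
0000000
0000000
0000000
0000000

Cell (3,3) at generation 2: 0 -> dead

Answer: dead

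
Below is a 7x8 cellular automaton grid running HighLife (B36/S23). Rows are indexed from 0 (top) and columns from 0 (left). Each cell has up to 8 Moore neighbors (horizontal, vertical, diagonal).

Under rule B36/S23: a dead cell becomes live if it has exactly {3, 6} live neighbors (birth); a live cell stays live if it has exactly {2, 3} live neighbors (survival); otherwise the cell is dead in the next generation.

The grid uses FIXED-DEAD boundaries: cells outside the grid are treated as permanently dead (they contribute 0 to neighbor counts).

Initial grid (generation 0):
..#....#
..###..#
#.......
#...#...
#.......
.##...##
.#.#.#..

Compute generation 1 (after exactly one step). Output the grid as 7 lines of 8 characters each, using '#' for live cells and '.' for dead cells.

Answer: ..#.....
.###....
.#..#...
##......
#.......
###...#.
.#....#.

Derivation:
Simulating step by step:
Generation 0 (given above): 17 live cells
Generation 1: 15 live cells
(generation 1 grid is the final answer)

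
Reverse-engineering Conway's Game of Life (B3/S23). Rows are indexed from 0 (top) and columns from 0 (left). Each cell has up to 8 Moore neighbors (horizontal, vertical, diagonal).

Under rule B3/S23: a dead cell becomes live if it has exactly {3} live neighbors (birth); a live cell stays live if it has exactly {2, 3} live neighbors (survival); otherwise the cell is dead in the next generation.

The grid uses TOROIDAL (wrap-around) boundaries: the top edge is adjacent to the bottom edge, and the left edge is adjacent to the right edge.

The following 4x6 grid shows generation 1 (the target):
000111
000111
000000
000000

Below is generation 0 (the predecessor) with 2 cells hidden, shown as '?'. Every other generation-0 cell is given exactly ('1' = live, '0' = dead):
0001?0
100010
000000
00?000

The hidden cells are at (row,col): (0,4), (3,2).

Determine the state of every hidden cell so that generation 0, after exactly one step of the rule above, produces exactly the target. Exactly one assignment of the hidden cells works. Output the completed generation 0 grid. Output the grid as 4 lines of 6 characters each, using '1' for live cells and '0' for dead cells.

Answer: 000110
100010
000000
000000

Derivation:
Hidden generation-0 cells (in order): (0,4), (3,2).
A hidden cell only influences target cells in its own 3x3 neighborhood. Try each of the 2^2 = 4 assignments, step the completed generation 0 forward once under B3/S23, and compare with the target:
  (0,4)=0 (3,2)=0 -> step gives (0,3)='0' but target has '1' -> reject
  (0,4)=0 (3,2)=1 -> step gives (0,4)='0' but target has '1' -> reject
  (0,4)=1 (3,2)=0 -> step reproduces the target at every cell -> ACCEPT
  (0,4)=1 (3,2)=1 -> step gives (3,3)='1' but target has '0' -> reject
Unique solution: (0,4)=live, (3,2)=dead.
Check: live-neighbor counts of every cell in the completed generation 0:
111223
011323
110112
001221
Applying B3/S23 to generation 0 with these counts gives:
000111
000111
000000
000000
which matches the target exactly.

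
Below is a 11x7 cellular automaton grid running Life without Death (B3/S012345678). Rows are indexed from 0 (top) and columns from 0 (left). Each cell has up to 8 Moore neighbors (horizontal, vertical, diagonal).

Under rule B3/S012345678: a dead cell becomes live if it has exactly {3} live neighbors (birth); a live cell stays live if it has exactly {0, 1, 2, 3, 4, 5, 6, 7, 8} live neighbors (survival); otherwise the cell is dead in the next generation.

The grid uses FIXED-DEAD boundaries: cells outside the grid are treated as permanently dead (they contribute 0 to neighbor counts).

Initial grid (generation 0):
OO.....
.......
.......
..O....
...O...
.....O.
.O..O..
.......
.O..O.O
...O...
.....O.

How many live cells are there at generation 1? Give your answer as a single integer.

Simulating step by step:
Generation 0 (given above): 12 live cells
Generation 1: 16 live cells
OO.....
.......
.......
..O....
...O...
....OO.
.O..O..
.....O.
.O..O.O
...OOO.
.....O.
Population at generation 1: 16

Answer: 16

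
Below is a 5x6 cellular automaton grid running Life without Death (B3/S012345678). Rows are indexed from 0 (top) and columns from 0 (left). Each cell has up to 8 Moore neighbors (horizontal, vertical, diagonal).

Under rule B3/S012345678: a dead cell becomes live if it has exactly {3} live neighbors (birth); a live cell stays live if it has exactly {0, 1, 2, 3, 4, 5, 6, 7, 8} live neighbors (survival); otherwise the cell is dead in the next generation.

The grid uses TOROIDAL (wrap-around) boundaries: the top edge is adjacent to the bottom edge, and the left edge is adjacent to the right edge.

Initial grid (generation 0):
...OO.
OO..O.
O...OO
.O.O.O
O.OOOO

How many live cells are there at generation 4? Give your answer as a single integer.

Answer: 19

Derivation:
Simulating step by step:
Generation 0 (given above): 16 live cells
Generation 1: 19 live cells
...OO.
OO..O.
O.OOOO
.O.O.O
OOOOOO
Generation 2: 19 live cells
...OO.
OO..O.
O.OOOO
.O.O.O
OOOOOO
Generation 3: 19 live cells
...OO.
OO..O.
O.OOOO
.O.O.O
OOOOOO
Generation 4: 19 live cells
...OO.
OO..O.
O.OOOO
.O.O.O
OOOOOO
Population at generation 4: 19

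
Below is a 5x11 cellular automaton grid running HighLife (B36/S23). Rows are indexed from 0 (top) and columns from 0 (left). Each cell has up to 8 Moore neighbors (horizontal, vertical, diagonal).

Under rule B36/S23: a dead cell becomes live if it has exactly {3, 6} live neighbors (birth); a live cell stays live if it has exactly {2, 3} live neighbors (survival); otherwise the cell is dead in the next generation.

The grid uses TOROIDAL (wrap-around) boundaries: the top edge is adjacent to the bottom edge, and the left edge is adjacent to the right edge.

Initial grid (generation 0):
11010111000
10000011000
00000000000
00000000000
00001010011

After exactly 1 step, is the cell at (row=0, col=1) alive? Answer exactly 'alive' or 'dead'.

Answer: alive

Derivation:
Simulating step by step:
Generation 0 (given above): 13 live cells
Generation 1: 13 live cells
11001000100
11000101000
00000000000
00000000000
10001011001

Cell (0,1) at generation 1: 1 -> alive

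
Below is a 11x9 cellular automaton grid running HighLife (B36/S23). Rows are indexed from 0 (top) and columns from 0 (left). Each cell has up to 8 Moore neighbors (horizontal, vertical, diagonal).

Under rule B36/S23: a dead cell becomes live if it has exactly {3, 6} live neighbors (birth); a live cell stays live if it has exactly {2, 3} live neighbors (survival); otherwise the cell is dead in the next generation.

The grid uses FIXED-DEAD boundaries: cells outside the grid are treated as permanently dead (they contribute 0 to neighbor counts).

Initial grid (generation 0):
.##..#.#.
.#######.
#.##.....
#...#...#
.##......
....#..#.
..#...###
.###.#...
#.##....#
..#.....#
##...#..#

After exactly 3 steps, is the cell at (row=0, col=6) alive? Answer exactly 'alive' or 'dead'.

Answer: alive

Derivation:
Simulating step by step:
Generation 0 (given above): 39 live cells
Generation 1: 35 live cells
.#...#.#.
#....#.#.
#.....##.
#........
.#.#.....
.###..###
.##.#####
....#.#.#
....#....
#.##...##
.#.......
Generation 2: 32 live cells
.........
##...####
##....##.
##.......
##.#...#.
#.......#
.#..#....
....###.#
....##..#
.###.....
.##......
Generation 3: 27 live cells
......##.
##...#..#
..#..#..#
......##.
..#......
#.#......
....#..#.
...#..##.
..#...##.
.#.##....
.#.#.....

Cell (0,6) at generation 3: 1 -> alive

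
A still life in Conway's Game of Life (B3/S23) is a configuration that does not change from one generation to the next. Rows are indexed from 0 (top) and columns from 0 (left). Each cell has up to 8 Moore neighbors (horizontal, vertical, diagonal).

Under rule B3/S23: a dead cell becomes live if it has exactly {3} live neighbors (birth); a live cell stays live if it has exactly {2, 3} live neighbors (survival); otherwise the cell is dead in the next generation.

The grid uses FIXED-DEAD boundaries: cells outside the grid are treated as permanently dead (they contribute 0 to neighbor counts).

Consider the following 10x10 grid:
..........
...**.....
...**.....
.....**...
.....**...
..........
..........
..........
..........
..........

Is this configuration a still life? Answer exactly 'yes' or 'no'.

Compute generation 1 and compare to generation 0 (given above):
Generation 1:
..........
...**.....
...*......
......*...
.....**...
..........
..........
..........
..........
..........
Cell (2,4) differs: gen0=1 vs gen1=0 -> NOT a still life.

Answer: no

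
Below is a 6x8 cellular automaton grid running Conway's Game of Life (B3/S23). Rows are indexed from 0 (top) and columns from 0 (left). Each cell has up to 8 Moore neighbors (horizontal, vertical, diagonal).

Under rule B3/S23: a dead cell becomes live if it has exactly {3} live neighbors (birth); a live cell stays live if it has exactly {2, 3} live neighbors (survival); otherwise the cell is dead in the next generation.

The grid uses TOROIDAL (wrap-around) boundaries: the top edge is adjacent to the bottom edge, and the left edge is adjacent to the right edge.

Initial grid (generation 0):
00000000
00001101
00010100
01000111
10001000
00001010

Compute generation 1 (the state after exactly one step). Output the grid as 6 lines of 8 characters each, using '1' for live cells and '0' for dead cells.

Answer: 00001010
00001110
10000001
10000111
10001000
00000100

Derivation:
Simulating step by step:
Generation 0 (given above): 13 live cells
Generation 1: 14 live cells
(generation 1 grid is the final answer)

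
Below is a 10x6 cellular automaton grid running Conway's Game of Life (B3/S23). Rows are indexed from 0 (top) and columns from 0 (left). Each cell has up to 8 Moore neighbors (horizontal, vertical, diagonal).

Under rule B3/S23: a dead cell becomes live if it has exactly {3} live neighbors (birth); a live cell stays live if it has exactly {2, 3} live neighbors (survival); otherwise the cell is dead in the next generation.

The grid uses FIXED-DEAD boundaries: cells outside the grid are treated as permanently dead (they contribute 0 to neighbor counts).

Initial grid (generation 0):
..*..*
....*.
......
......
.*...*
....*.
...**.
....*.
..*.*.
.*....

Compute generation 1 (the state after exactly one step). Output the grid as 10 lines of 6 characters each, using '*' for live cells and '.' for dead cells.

Simulating step by step:
Generation 0 (given above): 12 live cells
Generation 1: 9 live cells
(generation 1 grid is the final answer)

Answer: ......
......
......
......
......
...***
...***
....**
...*..
......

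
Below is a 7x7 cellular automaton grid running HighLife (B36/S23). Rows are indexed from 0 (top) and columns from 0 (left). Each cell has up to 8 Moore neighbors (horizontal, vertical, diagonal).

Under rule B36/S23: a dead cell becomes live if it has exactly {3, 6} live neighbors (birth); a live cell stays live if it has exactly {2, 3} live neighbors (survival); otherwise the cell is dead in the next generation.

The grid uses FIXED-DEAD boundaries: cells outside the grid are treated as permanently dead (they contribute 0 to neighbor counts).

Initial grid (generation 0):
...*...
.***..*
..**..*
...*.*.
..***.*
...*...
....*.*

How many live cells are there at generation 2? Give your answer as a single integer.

Simulating step by step:
Generation 0 (given above): 17 live cells
Generation 1: 11 live cells
...*...
.*..*..
.*...**
.....**
..*..*.
..*....
.......
Generation 2: 8 live cells
.......
..*.**.
....*.*
....*..
.....**
.......
.......
Population at generation 2: 8

Answer: 8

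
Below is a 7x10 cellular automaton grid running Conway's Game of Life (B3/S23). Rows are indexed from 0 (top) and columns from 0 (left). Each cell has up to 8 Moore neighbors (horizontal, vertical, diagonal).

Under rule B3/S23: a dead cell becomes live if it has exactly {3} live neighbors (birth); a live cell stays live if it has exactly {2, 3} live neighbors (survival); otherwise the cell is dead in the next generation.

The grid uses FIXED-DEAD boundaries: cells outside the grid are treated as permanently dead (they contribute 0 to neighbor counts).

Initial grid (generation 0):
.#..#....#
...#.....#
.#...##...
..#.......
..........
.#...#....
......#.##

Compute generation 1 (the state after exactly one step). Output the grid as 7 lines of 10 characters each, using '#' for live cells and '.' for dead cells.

Simulating step by step:
Generation 0 (given above): 14 live cells
Generation 1: 4 live cells
(generation 1 grid is the final answer)

Answer: ..........
..#.##....
..#.......
..........
..........
..........
..........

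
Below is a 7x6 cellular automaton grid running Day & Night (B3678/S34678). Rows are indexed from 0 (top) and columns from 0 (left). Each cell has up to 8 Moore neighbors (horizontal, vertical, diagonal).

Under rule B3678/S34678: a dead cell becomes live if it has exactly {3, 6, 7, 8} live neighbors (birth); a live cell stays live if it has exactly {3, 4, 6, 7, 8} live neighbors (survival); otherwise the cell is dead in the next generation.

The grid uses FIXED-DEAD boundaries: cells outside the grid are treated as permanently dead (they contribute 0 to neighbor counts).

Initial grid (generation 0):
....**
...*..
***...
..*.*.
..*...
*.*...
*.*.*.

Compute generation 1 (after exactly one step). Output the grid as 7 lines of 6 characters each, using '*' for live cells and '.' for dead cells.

Answer: ......
.**.*.
.**...
..*...
......
......
...*..

Derivation:
Simulating step by step:
Generation 0 (given above): 14 live cells
Generation 1: 7 live cells
(generation 1 grid is the final answer)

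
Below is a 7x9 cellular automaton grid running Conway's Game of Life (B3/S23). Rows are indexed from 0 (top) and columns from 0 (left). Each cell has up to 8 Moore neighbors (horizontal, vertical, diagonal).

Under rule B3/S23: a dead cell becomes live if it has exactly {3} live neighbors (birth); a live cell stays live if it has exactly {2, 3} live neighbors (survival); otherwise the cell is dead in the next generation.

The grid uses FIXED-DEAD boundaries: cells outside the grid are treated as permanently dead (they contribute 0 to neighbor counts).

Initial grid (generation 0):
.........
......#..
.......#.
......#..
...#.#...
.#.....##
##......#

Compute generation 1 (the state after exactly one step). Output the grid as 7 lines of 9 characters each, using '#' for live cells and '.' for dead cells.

Simulating step by step:
Generation 0 (given above): 11 live cells
Generation 1: 14 live cells
(generation 1 grid is the final answer)

Answer: .........
.........
......##.
......#..
......##.
###....##
##.....##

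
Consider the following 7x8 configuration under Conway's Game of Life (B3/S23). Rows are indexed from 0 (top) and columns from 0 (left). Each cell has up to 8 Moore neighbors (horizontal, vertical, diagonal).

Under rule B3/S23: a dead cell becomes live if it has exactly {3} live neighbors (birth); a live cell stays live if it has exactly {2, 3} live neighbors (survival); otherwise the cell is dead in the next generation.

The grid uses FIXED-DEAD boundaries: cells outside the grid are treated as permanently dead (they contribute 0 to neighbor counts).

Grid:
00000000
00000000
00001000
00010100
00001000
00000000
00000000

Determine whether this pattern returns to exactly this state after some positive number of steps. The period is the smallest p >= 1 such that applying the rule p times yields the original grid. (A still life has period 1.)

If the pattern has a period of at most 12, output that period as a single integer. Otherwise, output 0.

Answer: 1

Derivation:
Simulating and comparing each generation to the original:
Gen 0 (original, given above): 4 live cells
Gen 1: 4 live cells, MATCHES original -> period = 1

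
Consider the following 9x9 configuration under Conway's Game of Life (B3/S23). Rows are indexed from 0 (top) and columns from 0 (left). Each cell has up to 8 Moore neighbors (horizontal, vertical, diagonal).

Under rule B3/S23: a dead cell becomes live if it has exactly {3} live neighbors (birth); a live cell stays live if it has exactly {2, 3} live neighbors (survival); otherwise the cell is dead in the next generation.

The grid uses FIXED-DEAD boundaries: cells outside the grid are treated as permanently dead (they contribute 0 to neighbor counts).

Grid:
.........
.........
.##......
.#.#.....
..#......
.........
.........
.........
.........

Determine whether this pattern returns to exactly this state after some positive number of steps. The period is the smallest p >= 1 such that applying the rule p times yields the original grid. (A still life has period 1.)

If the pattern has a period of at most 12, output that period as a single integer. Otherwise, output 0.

Simulating and comparing each generation to the original:
Gen 0 (original, given above): 5 live cells
Gen 1: 5 live cells, MATCHES original -> period = 1

Answer: 1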